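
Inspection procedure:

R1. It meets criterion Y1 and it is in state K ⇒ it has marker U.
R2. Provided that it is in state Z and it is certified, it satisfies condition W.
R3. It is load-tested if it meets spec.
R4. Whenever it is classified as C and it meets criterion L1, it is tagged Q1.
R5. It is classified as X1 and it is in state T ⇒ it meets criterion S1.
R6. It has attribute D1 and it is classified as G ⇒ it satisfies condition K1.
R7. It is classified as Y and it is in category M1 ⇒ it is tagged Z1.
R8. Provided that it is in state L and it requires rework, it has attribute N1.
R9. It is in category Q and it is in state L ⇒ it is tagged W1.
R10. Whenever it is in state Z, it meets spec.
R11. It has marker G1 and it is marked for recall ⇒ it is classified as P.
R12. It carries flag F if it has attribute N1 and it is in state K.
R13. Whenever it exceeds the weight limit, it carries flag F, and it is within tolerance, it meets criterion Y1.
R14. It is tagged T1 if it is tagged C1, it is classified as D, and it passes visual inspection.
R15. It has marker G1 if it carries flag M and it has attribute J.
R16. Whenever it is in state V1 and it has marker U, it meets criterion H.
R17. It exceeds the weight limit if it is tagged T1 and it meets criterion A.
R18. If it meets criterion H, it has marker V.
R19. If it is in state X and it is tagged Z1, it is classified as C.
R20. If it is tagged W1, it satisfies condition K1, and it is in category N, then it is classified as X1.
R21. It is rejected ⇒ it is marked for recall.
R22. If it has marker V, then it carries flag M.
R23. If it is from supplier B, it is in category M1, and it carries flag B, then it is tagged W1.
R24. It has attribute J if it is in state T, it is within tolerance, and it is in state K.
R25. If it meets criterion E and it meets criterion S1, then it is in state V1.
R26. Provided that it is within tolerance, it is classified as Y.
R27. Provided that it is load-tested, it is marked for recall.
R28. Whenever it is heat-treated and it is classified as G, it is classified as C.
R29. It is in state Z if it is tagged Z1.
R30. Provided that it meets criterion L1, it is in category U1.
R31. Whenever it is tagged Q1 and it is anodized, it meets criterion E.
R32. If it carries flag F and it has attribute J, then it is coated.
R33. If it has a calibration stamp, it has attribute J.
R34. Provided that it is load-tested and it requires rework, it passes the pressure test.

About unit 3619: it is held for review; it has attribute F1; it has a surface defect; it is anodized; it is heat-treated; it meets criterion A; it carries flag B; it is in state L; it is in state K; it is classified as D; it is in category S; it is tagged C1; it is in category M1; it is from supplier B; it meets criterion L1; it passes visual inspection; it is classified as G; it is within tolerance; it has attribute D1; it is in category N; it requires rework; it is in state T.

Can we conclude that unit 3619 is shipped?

No

Forward chaining from the given facts derives: satisfies condition K1, has attribute N1, carries flag F, is tagged T1, exceeds the weight limit, is tagged W1, has attribute J, is classified as Y, is classified as C, is in category U1, is coated, is tagged Q1, is tagged Z1, meets criterion Y1, is classified as X1, is in state Z, meets criterion E, has marker U, meets criterion S1, meets spec, is in state V1, is load-tested, meets criterion H, has marker V, carries flag M, is marked for recall, passes the pressure test, has marker G1, is classified as P.
No rule has "it is shipped" as its conclusion, and it is not among the given facts.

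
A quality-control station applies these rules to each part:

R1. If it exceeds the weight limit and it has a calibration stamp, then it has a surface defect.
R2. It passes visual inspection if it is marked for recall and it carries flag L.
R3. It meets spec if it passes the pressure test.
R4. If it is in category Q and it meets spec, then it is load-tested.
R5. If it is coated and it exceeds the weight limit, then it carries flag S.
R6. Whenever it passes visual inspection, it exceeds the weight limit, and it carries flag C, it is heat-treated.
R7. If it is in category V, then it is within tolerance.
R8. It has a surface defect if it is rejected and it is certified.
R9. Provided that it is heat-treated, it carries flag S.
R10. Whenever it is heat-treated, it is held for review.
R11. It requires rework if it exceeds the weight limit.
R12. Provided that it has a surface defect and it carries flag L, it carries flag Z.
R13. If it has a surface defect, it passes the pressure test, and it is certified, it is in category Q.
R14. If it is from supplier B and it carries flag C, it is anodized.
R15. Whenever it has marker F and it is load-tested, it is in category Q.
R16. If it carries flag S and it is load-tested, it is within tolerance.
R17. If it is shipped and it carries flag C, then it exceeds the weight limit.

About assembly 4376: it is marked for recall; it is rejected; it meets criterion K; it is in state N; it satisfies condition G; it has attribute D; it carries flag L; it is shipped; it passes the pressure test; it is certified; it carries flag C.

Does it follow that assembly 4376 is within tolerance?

Yes

By R2 (it is marked for recall, it carries flag L): it passes visual inspection.
By R3 (it passes the pressure test): it meets spec.
By R8 (it is rejected, it is certified): it has a surface defect.
By R13 (it has a surface defect, it passes the pressure test, it is certified): it is in category Q.
By R17 (it is shipped, it carries flag C): it exceeds the weight limit.
By R4 (it is in category Q, it meets spec): it is load-tested.
By R6 (it passes visual inspection, it exceeds the weight limit, it carries flag C): it is heat-treated.
By R9 (it is heat-treated): it carries flag S.
By R16 (it carries flag S, it is load-tested): it is within tolerance.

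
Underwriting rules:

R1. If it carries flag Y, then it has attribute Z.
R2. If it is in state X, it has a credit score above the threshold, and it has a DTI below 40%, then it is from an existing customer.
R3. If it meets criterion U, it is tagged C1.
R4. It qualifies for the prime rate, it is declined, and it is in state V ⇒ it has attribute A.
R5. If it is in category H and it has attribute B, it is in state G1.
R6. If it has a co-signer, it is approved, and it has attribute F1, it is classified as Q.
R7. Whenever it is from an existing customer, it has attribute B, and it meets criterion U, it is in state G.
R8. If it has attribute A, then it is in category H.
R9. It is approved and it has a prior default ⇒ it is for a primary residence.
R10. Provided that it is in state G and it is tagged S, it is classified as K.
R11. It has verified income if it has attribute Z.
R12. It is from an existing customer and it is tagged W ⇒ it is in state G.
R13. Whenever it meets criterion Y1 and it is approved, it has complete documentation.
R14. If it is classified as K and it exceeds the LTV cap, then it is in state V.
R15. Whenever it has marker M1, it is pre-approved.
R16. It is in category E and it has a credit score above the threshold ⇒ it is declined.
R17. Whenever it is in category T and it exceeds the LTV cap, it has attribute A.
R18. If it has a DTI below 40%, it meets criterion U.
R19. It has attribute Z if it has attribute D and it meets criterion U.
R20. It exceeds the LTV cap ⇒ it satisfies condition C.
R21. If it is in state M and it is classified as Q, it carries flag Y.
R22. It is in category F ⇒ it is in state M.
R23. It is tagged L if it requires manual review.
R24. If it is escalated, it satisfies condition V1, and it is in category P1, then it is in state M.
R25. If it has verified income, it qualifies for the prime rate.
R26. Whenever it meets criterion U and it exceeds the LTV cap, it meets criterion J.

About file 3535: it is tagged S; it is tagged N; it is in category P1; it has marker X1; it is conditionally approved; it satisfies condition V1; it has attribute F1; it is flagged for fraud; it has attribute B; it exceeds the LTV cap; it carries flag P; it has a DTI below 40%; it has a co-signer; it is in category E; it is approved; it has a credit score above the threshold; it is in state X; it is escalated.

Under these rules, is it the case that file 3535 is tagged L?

Forward chaining from the given facts derives: is from an existing customer, is classified as Q, is declined, meets criterion U, satisfies condition C, is in state M, meets criterion J, is tagged C1, is in state G, is classified as K, is in state V, carries flag Y, has attribute Z, has verified income, qualifies for the prime rate, has attribute A, is in category H, is in state G1.
The only rule concluding "it is tagged L" is R23, which needs "it requires manual review"; that is never established.

No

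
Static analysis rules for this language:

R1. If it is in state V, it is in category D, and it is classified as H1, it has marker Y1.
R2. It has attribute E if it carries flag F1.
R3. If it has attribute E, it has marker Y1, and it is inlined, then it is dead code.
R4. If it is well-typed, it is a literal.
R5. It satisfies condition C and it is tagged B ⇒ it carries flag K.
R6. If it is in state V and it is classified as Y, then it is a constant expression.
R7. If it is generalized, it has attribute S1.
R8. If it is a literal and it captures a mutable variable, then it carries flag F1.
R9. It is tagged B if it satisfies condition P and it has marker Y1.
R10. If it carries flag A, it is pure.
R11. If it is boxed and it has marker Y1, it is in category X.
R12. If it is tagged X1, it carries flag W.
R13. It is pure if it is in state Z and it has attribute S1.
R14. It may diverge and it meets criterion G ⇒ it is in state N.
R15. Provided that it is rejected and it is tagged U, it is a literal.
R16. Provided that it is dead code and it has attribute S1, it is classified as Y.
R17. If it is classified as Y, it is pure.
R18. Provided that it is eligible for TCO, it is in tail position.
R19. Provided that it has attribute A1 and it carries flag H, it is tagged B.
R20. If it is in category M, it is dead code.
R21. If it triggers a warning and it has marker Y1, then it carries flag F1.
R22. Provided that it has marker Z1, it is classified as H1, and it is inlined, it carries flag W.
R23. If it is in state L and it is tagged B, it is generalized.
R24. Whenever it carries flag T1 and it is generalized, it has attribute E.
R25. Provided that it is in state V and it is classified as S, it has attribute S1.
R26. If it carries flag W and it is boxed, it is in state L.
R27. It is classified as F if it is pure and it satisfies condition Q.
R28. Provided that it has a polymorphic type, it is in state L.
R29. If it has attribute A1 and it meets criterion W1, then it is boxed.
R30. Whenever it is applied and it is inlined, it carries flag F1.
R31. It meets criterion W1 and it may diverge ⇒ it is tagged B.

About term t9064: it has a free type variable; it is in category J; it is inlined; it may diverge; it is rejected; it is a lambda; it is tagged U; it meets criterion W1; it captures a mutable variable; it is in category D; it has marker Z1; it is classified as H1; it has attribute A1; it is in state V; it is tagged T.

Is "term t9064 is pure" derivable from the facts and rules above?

Yes

By R1 (it is in state V, it is in category D, it is classified as H1): it has marker Y1.
By R15 (it is rejected, it is tagged U): it is a literal.
By R22 (it has marker Z1, it is classified as H1, it is inlined): it carries flag W.
By R29 (it has attribute A1, it meets criterion W1): it is boxed.
By R31 (it meets criterion W1, it may diverge): it is tagged B.
By R8 (it is a literal, it captures a mutable variable): it carries flag F1.
By R26 (it carries flag W, it is boxed): it is in state L.
By R2 (it carries flag F1): it has attribute E.
By R3 (it has attribute E, it has marker Y1, it is inlined): it is dead code.
By R23 (it is in state L, it is tagged B): it is generalized.
By R7 (it is generalized): it has attribute S1.
By R16 (it is dead code, it has attribute S1): it is classified as Y.
By R17 (it is classified as Y): it is pure.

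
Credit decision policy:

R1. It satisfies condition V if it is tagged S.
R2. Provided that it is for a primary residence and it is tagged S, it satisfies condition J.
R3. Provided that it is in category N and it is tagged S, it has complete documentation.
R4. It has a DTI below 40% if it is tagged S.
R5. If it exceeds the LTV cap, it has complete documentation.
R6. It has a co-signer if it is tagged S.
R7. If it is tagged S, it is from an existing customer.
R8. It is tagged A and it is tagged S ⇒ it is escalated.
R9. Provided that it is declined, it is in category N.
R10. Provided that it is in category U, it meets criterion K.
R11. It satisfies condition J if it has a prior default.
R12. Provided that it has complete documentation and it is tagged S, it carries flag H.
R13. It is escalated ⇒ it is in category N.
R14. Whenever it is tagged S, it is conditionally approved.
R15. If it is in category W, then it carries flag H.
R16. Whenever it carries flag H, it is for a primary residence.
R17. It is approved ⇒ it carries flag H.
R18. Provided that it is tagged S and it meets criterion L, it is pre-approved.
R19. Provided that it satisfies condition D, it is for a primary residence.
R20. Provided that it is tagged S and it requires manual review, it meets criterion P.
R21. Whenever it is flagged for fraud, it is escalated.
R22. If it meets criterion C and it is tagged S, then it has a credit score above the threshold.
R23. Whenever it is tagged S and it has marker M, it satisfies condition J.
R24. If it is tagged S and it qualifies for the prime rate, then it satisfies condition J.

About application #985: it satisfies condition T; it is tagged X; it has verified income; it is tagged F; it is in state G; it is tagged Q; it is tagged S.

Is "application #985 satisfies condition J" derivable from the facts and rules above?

No

Forward chaining from the given facts derives: satisfies condition V, has a DTI below 40%, has a co-signer, is from an existing customer, is conditionally approved.
Rules concluding "it satisfies condition J": R2 needs "it is for a primary residence"; R11 needs "it has a prior default"; R23 needs "it has marker M"; R24 needs "it qualifies for the prime rate" — none of these are established.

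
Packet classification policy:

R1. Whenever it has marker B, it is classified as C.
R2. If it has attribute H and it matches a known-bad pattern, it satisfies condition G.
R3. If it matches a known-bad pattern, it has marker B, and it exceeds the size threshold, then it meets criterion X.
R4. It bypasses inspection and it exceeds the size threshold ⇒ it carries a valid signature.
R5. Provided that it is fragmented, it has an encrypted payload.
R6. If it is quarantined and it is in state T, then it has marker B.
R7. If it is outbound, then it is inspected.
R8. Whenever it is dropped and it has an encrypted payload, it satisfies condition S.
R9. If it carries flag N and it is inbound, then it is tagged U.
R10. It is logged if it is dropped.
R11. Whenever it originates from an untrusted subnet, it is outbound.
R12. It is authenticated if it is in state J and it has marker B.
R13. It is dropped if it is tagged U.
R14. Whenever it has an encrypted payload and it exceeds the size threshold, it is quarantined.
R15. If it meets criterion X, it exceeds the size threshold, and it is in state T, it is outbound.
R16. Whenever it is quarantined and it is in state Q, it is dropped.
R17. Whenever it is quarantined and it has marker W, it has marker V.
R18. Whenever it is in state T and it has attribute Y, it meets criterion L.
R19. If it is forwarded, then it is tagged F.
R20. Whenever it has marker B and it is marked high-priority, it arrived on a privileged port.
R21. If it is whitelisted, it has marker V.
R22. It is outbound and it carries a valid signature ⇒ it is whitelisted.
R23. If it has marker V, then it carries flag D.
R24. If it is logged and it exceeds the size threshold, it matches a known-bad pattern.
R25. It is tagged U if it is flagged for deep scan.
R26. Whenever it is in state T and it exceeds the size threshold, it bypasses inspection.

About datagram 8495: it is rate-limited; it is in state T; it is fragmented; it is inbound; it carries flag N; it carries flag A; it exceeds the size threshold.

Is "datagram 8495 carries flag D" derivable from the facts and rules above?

Yes

By R5 (it is fragmented): it has an encrypted payload.
By R9 (it carries flag N, it is inbound): it is tagged U.
By R13 (it is tagged U): it is dropped.
By R14 (it has an encrypted payload, it exceeds the size threshold): it is quarantined.
By R26 (it is in state T, it exceeds the size threshold): it bypasses inspection.
By R4 (it bypasses inspection, it exceeds the size threshold): it carries a valid signature.
By R6 (it is quarantined, it is in state T): it has marker B.
By R10 (it is dropped): it is logged.
By R24 (it is logged, it exceeds the size threshold): it matches a known-bad pattern.
By R3 (it matches a known-bad pattern, it has marker B, it exceeds the size threshold): it meets criterion X.
By R15 (it meets criterion X, it exceeds the size threshold, it is in state T): it is outbound.
By R22 (it is outbound, it carries a valid signature): it is whitelisted.
By R21 (it is whitelisted): it has marker V.
By R23 (it has marker V): it carries flag D.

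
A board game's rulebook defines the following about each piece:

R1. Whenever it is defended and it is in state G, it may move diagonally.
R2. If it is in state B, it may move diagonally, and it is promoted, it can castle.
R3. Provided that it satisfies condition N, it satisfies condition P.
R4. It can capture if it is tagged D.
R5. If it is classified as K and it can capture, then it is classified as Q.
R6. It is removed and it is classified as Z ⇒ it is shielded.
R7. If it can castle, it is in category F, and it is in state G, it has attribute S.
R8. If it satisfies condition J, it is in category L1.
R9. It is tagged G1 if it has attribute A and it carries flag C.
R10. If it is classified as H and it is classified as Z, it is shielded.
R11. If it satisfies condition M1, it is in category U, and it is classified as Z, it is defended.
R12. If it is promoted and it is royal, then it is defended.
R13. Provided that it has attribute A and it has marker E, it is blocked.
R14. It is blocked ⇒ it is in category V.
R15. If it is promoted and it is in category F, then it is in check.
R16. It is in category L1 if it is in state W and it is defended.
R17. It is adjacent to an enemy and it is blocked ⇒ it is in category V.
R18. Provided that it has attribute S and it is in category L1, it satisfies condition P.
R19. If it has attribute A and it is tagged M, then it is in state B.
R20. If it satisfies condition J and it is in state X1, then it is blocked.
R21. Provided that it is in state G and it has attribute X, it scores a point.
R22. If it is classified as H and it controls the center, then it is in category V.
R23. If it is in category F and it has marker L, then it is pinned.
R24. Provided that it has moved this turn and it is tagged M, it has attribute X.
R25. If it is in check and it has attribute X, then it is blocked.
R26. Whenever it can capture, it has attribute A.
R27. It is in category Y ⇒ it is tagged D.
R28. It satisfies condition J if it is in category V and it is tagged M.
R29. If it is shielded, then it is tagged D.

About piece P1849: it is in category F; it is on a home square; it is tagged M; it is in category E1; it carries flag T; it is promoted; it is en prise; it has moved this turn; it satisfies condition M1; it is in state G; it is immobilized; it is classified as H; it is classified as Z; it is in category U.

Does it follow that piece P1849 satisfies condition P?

Yes

By R10 (it is classified as H, it is classified as Z): it is shielded.
By R11 (it satisfies condition M1, it is in category U, it is classified as Z): it is defended.
By R15 (it is promoted, it is in category F): it is in check.
By R24 (it has moved this turn, it is tagged M): it has attribute X.
By R25 (it is in check, it has attribute X): it is blocked.
By R29 (it is shielded): it is tagged D.
By R1 (it is defended, it is in state G): it may move diagonally.
By R4 (it is tagged D): it can capture.
By R14 (it is blocked): it is in category V.
By R26 (it can capture): it has attribute A.
By R28 (it is in category V, it is tagged M): it satisfies condition J.
By R8 (it satisfies condition J): it is in category L1.
By R19 (it has attribute A, it is tagged M): it is in state B.
By R2 (it is in state B, it may move diagonally, it is promoted): it can castle.
By R7 (it can castle, it is in category F, it is in state G): it has attribute S.
By R18 (it has attribute S, it is in category L1): it satisfies condition P.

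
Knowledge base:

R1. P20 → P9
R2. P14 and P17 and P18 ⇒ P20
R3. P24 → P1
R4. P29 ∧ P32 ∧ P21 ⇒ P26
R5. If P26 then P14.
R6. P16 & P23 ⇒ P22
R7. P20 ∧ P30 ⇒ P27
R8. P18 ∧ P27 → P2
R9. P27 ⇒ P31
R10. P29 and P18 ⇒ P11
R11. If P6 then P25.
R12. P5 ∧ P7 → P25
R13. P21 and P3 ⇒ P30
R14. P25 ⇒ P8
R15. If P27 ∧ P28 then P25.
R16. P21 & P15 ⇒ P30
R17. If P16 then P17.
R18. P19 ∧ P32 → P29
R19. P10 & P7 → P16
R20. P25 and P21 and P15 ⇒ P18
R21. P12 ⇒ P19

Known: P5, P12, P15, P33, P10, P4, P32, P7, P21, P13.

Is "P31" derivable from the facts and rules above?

Yes

P25  (by R12: P5, P7)
P30  (by R16: P21, P15)
P16  (by R19: P10, P7)
P18  (by R20: P25, P21, P15)
P19  (by R21: P12)
P17  (by R17: P16)
P29  (by R18: P19, P32)
P26  (by R4: P29, P32, P21)
P14  (by R5: P26)
P20  (by R2: P14, P17, P18)
P27  (by R7: P20, P30)
P31  (by R9: P27)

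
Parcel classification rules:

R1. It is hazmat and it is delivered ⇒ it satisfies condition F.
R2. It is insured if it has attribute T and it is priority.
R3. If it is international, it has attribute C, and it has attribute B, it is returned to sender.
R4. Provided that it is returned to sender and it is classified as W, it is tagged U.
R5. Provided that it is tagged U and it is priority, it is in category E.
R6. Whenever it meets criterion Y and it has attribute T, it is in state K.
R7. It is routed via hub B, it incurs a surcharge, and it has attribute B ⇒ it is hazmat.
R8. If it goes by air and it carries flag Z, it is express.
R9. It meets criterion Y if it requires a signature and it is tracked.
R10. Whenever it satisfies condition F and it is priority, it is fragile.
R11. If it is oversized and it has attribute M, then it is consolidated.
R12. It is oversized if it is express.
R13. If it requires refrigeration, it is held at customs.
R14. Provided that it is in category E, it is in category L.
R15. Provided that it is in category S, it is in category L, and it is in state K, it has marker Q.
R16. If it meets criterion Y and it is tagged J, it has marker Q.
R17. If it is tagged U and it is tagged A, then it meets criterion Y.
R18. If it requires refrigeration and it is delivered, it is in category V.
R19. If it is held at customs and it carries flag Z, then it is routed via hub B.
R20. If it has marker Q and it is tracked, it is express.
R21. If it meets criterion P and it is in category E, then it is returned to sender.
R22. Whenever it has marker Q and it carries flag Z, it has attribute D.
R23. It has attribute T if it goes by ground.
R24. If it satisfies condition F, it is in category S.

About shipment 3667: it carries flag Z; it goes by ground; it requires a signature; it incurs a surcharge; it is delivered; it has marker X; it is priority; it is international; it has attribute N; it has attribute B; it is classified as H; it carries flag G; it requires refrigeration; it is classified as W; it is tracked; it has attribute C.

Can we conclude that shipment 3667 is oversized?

By R3 (it is international, it has attribute C, it has attribute B): it is returned to sender.
By R4 (it is returned to sender, it is classified as W): it is tagged U.
By R5 (it is tagged U, it is priority): it is in category E.
By R9 (it requires a signature, it is tracked): it meets criterion Y.
By R13 (it requires refrigeration): it is held at customs.
By R14 (it is in category E): it is in category L.
By R19 (it is held at customs, it carries flag Z): it is routed via hub B.
By R23 (it goes by ground): it has attribute T.
By R6 (it meets criterion Y, it has attribute T): it is in state K.
By R7 (it is routed via hub B, it incurs a surcharge, it has attribute B): it is hazmat.
By R1 (it is hazmat, it is delivered): it satisfies condition F.
By R24 (it satisfies condition F): it is in category S.
By R15 (it is in category S, it is in category L, it is in state K): it has marker Q.
By R20 (it has marker Q, it is tracked): it is express.
By R12 (it is express): it is oversized.

Yes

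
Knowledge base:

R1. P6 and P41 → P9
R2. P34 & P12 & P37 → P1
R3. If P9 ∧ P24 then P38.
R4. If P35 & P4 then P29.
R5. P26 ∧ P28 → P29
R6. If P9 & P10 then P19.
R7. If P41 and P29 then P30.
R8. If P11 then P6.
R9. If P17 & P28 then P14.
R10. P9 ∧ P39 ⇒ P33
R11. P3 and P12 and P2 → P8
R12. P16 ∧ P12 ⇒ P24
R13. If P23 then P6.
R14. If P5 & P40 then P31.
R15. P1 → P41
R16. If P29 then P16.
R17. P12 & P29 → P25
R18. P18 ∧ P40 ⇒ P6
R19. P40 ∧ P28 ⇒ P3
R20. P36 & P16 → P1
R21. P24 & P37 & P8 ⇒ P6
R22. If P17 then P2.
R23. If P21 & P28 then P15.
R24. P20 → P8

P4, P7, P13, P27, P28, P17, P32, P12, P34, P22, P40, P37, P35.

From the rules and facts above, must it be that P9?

P1  (by R2: P34, P12, P37)
P29  (by R4: P35, P4)
P41  (by R15: P1)
P16  (by R16: P29)
P3  (by R19: P40, P28)
P2  (by R22: P17)
P8  (by R11: P3, P12, P2)
P24  (by R12: P16, P12)
P6  (by R21: P24, P37, P8)
P9  (by R1: P6, P41)

Yes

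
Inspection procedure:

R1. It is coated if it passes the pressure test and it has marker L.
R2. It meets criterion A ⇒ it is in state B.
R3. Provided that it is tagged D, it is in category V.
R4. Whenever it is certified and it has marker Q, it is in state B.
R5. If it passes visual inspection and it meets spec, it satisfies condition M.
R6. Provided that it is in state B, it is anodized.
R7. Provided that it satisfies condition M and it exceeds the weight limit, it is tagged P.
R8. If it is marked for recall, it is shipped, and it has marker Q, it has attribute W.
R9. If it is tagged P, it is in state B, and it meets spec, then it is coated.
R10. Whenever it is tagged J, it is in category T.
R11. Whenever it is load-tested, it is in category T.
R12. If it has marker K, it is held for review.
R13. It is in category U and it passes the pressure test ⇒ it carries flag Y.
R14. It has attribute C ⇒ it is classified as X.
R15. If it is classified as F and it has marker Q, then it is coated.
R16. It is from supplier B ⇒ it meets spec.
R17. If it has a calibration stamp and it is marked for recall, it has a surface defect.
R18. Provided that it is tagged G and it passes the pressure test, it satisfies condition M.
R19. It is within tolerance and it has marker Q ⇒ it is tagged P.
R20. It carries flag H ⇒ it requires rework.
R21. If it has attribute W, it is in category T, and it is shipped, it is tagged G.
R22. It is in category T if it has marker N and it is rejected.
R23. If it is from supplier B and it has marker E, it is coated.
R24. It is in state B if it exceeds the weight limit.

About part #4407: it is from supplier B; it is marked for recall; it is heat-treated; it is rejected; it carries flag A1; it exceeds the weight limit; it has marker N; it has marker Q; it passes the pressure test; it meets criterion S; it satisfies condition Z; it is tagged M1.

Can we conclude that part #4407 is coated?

No

Forward chaining from the given facts derives: meets spec, is in category T, is in state B, is anodized.
Rules concluding "it is coated": R1 needs "it has marker L"; R9 needs "it is tagged P"; R15 needs "it is classified as F"; R23 needs "it has marker E" — none of these are established.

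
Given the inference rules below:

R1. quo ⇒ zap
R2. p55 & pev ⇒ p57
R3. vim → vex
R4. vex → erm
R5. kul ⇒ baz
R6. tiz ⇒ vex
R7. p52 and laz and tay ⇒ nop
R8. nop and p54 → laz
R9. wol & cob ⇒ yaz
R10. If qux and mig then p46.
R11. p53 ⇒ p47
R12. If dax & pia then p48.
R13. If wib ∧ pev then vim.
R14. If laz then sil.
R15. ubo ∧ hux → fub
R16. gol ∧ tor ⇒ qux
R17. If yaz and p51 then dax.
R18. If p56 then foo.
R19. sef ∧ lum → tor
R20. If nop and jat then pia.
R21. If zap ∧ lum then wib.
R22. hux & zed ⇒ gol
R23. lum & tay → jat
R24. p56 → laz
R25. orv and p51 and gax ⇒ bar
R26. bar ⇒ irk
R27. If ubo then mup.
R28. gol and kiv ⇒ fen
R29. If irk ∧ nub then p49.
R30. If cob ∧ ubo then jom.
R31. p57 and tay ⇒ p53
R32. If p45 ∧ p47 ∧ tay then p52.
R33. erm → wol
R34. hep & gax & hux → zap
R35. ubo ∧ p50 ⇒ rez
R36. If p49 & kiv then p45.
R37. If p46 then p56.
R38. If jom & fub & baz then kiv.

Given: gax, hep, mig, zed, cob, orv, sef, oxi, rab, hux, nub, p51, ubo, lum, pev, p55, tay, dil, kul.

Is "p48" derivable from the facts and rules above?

Yes

p57  (by R2: p55, pev)
baz  (by R5: kul)
fub  (by R15: ubo, hux)
tor  (by R19: sef, lum)
gol  (by R22: hux, zed)
jat  (by R23: lum, tay)
bar  (by R25: orv, p51, gax)
irk  (by R26: bar)
p49  (by R29: irk, nub)
jom  (by R30: cob, ubo)
p53  (by R31: p57, tay)
zap  (by R34: hep, gax, hux)
kiv  (by R38: jom, fub, baz)
p47  (by R11: p53)
qux  (by R16: gol, tor)
wib  (by R21: zap, lum)
p45  (by R36: p49, kiv)
p46  (by R10: qux, mig)
vim  (by R13: wib, pev)
p52  (by R32: p45, p47, tay)
p56  (by R37: p46)
vex  (by R3: vim)
erm  (by R4: vex)
laz  (by R24: p56)
wol  (by R33: erm)
nop  (by R7: p52, laz, tay)
yaz  (by R9: wol, cob)
dax  (by R17: yaz, p51)
pia  (by R20: nop, jat)
p48  (by R12: dax, pia)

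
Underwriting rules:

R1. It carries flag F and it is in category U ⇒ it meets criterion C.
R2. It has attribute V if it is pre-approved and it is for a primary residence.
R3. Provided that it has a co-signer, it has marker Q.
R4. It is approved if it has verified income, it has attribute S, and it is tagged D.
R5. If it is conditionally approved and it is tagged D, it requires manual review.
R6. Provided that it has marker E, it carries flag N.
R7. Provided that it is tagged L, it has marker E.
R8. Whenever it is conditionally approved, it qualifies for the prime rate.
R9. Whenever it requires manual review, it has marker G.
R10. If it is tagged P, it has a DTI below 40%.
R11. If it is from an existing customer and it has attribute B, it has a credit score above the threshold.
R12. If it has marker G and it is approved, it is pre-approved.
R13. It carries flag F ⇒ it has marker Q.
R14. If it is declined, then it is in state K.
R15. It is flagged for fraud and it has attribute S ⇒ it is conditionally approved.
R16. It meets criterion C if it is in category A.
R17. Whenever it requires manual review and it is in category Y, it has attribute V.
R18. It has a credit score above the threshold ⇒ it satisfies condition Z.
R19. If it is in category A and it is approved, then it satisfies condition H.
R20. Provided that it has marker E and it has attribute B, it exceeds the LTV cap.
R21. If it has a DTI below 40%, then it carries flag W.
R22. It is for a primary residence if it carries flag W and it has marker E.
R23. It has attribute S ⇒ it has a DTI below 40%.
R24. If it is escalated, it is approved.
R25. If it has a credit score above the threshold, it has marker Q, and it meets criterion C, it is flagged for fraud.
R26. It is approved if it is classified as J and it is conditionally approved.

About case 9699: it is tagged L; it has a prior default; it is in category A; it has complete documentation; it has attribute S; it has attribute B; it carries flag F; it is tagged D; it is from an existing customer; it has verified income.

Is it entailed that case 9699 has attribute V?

By R4 (it has verified income, it has attribute S, it is tagged D): it is approved.
By R7 (it is tagged L): it has marker E.
By R11 (it is from an existing customer, it has attribute B): it has a credit score above the threshold.
By R13 (it carries flag F): it has marker Q.
By R16 (it is in category A): it meets criterion C.
By R23 (it has attribute S): it has a DTI below 40%.
By R25 (it has a credit score above the threshold, it has marker Q, it meets criterion C): it is flagged for fraud.
By R15 (it is flagged for fraud, it has attribute S): it is conditionally approved.
By R21 (it has a DTI below 40%): it carries flag W.
By R22 (it carries flag W, it has marker E): it is for a primary residence.
By R5 (it is conditionally approved, it is tagged D): it requires manual review.
By R9 (it requires manual review): it has marker G.
By R12 (it has marker G, it is approved): it is pre-approved.
By R2 (it is pre-approved, it is for a primary residence): it has attribute V.

Yes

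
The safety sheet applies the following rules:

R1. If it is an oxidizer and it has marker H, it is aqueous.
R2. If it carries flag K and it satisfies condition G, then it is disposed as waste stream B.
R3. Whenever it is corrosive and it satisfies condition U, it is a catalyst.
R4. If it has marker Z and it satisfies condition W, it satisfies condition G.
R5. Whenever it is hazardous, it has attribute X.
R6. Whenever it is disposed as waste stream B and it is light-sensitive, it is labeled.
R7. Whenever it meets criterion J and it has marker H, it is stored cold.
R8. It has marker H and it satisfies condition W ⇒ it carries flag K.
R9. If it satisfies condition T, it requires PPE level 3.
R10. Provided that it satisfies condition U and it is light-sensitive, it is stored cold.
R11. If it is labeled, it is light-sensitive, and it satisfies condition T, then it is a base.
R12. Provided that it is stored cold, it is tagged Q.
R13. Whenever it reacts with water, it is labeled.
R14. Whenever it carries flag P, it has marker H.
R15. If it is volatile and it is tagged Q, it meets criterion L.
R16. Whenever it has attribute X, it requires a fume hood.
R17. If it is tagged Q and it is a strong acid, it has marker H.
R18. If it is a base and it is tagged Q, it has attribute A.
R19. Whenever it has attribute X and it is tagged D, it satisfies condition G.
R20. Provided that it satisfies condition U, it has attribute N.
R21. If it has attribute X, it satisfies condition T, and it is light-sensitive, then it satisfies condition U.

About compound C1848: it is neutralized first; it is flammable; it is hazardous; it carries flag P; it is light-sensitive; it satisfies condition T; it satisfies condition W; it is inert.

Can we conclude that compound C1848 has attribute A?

Forward chaining from the given facts derives: has attribute X, requires PPE level 3, has marker H, requires a fume hood, satisfies condition U, carries flag K, is stored cold, is tagged Q, has attribute N.
The only rule concluding "it has attribute A" is R18, which needs "it is a base"; that is never established.

No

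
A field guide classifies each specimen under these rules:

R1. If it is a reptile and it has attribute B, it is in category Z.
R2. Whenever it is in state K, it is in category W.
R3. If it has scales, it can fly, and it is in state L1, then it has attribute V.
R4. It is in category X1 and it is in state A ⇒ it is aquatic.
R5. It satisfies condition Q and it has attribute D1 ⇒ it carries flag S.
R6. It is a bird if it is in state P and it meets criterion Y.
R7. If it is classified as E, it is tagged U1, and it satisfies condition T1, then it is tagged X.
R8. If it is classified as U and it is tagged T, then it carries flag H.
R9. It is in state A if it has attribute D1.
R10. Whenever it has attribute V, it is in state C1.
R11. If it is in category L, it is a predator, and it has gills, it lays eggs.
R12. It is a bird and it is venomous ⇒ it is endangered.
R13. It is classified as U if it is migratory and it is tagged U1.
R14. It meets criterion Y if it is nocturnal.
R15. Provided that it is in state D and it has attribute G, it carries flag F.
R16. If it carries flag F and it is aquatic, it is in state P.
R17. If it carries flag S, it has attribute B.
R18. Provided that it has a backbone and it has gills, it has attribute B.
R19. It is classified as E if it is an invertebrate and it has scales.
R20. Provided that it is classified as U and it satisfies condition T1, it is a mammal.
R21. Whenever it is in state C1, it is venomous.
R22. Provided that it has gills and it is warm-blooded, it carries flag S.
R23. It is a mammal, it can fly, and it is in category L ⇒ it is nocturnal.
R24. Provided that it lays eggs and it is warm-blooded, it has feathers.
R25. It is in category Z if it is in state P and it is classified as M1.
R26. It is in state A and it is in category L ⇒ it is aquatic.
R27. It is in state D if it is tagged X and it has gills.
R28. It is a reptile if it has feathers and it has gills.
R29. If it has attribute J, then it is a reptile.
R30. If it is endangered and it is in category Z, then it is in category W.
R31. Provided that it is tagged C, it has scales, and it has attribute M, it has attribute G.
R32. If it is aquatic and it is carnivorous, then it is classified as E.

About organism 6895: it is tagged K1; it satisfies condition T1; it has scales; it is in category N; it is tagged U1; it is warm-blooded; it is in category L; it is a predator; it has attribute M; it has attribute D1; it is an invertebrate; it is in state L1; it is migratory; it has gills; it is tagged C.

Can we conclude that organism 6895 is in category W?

Forward chaining from the given facts derives: is in state A, lays eggs, is classified as U, is classified as E, is a mammal, carries flag S, has feathers, is aquatic, is a reptile, has attribute G, is tagged X, has attribute B, is in state D, is in category Z, carries flag F, is in state P.
Rules concluding "it is in category W": R2 needs "it is in state K"; R30 needs "it is endangered" — none of these are established.

No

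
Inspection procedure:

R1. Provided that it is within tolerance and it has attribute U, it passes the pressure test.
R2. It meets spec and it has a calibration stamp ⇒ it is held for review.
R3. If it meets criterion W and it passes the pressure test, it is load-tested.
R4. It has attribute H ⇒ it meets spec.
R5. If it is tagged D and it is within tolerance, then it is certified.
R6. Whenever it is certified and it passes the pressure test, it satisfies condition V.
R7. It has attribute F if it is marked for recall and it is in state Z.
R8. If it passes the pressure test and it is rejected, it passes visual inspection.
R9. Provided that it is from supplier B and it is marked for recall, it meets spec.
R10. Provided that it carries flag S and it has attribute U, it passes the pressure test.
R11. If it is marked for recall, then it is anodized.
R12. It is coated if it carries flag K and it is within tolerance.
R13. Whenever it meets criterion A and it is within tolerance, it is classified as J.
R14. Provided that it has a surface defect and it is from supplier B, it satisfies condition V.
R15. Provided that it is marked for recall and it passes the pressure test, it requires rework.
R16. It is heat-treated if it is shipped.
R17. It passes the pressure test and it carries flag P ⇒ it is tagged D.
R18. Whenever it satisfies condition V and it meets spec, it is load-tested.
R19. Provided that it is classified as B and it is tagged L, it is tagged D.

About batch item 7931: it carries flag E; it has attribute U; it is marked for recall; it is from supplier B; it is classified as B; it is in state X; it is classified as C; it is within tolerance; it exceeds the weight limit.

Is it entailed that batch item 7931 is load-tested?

No

Forward chaining from the given facts derives: passes the pressure test, meets spec, is anodized, requires rework.
Rules concluding "it is load-tested": R3 needs "it meets criterion W"; R18 needs "it satisfies condition V" — none of these are established.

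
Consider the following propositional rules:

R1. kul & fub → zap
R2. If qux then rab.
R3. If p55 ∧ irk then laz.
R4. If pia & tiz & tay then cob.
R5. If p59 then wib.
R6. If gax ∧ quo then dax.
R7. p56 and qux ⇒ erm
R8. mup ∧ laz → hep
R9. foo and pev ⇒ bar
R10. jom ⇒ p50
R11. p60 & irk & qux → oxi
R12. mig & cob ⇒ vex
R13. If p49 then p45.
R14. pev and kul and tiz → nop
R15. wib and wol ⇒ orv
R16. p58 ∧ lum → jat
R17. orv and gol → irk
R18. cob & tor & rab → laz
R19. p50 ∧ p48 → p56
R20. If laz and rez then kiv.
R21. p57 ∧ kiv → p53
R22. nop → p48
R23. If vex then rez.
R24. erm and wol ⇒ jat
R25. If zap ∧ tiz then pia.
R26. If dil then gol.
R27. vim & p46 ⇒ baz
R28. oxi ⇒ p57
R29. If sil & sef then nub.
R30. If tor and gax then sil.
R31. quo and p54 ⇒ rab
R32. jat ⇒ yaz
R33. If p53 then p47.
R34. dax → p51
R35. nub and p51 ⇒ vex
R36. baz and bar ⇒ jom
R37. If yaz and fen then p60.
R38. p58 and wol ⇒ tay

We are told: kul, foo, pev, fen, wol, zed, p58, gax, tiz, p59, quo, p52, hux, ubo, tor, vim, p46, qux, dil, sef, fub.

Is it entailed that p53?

zap  (by R1: kul, fub)
rab  (by R2: qux)
wib  (by R5: p59)
dax  (by R6: gax, quo)
bar  (by R9: foo, pev)
nop  (by R14: pev, kul, tiz)
orv  (by R15: wib, wol)
p48  (by R22: nop)
pia  (by R25: zap, tiz)
gol  (by R26: dil)
baz  (by R27: vim, p46)
sil  (by R30: tor, gax)
p51  (by R34: dax)
jom  (by R36: baz, bar)
tay  (by R38: p58, wol)
cob  (by R4: pia, tiz, tay)
p50  (by R10: jom)
irk  (by R17: orv, gol)
laz  (by R18: cob, tor, rab)
p56  (by R19: p50, p48)
nub  (by R29: sil, sef)
vex  (by R35: nub, p51)
erm  (by R7: p56, qux)
rez  (by R23: vex)
jat  (by R24: erm, wol)
yaz  (by R32: jat)
p60  (by R37: yaz, fen)
oxi  (by R11: p60, irk, qux)
kiv  (by R20: laz, rez)
p57  (by R28: oxi)
p53  (by R21: p57, kiv)

Yes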